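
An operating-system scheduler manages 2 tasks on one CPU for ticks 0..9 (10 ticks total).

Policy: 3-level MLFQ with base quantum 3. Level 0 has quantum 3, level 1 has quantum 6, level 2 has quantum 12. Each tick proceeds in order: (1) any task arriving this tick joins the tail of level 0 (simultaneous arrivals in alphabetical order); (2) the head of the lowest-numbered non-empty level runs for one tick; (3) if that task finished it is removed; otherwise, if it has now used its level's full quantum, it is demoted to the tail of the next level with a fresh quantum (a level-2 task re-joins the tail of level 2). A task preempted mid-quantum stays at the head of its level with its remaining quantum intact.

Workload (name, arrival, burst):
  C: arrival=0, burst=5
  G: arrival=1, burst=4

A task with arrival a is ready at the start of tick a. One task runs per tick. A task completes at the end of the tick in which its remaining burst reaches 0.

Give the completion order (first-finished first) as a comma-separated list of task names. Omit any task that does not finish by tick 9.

completion order = C, G

t=0: L0/L1/L2 = C/-/- → run C
t=1: L0/L1/L2 = CG/-/- → run C
t=2: L0/L1/L2 = CG/-/- → run C
t=3: L0/L1/L2 = G/C/- → run G
t=4: L0/L1/L2 = G/C/- → run G
t=5: L0/L1/L2 = G/C/- → run G
t=6: L0/L1/L2 = -/CG/- → run C
t=7: L0/L1/L2 = -/CG/- → run C
t=8: L0/L1/L2 = -/G/- → run G
t=9: (idle)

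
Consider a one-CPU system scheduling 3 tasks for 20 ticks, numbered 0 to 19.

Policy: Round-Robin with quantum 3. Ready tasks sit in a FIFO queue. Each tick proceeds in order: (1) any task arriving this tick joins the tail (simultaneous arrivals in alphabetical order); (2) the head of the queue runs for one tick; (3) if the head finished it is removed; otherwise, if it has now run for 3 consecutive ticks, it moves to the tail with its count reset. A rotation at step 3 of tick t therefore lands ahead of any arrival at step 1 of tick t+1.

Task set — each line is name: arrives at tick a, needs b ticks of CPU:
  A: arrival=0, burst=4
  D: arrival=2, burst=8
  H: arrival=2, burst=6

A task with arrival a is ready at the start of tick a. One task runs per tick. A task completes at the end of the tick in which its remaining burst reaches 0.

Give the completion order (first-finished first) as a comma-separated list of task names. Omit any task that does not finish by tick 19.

t=0: queue=[A] q_used=0 → run A
t=1: queue=[A] q_used=1 → run A
t=2: queue=[A,D,H] q_used=2 → run A
t=3: queue=[D,H,A] q_used=0 → run D
t=4: queue=[D,H,A] q_used=1 → run D
t=5: queue=[D,H,A] q_used=2 → run D
t=6: queue=[H,A,D] q_used=0 → run H
t=7: queue=[H,A,D] q_used=1 → run H
t=8: queue=[H,A,D] q_used=2 → run H
t=9: queue=[A,D,H] q_used=0 → run A
t=10: queue=[D,H] q_used=0 → run D
t=11: queue=[D,H] q_used=1 → run D
t=12: queue=[D,H] q_used=2 → run D
t=13: queue=[H,D] q_used=0 → run H
t=14: queue=[H,D] q_used=1 → run H
t=15: queue=[H,D] q_used=2 → run H
t=16: queue=[D] q_used=0 → run D
t=17: queue=[D] q_used=1 → run D
t=18: (idle)
t=19: (idle)

completion order = A, H, D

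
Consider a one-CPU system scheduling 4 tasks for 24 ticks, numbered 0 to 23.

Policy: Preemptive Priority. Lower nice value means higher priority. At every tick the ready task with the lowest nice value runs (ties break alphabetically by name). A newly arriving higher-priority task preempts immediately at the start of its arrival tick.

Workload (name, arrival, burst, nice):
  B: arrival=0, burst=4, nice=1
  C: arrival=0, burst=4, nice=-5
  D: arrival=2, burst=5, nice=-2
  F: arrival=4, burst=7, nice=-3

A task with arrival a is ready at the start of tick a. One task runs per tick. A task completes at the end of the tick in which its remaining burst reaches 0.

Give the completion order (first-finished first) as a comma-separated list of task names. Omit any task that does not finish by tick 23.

t=0: ready={B,C} → run C
t=1: ready={B,C} → run C
t=2: ready={B,C,D} → run C
t=3: ready={B,C,D} → run C
t=4: ready={B,D,F} → run F
t=5: ready={B,D,F} → run F
t=6: ready={B,D,F} → run F
t=7: ready={B,D,F} → run F
t=8: ready={B,D,F} → run F
t=9: ready={B,D,F} → run F
t=10: ready={B,D,F} → run F
t=11: ready={B,D} → run D
t=12: ready={B,D} → run D
t=13: ready={B,D} → run D
t=14: ready={B,D} → run D
t=15: ready={B,D} → run D
t=16: ready={B} → run B
t=17: ready={B} → run B
t=18: ready={B} → run B
t=19: ready={B} → run B
t=20: (idle)
t=21: (idle)
t=22: (idle)
t=23: (idle)

completion order = C, F, D, B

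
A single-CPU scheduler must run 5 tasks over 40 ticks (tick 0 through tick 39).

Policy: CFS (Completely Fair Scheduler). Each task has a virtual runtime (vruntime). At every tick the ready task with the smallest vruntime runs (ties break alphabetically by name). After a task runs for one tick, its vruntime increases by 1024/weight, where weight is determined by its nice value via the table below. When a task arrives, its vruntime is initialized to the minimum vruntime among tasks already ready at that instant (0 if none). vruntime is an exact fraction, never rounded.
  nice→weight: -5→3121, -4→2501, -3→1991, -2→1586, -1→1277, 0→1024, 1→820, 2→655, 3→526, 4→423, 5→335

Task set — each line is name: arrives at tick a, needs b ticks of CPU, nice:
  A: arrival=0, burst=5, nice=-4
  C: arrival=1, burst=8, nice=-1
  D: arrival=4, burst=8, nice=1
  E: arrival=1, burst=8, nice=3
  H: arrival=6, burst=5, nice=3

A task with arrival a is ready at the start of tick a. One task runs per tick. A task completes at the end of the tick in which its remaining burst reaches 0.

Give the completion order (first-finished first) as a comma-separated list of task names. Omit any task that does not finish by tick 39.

t=0: vr[A=0] → run A
t=1: vr[A=1024/2501 C=1024/2501 E=1024/2501] → run A
t=2: vr[A=2048/2501 C=1024/2501 E=1024/2501] → run C
t=3: vr[A=2048/2501 C=3868672/3193777 E=1024/2501] → run E
t=4: vr[A=2048/2501 C=3868672/3193777 D=2048/2501 E=1549824/657763] → run A
t=5: vr[A=3072/2501 C=3868672/3193777 D=2048/2501 E=1549824/657763] → run D
t=6: vr[A=3072/2501 C=3868672/3193777 D=25856/12505 E=1549824/657763 H=3868672/3193777] → run C
t=7: vr[A=3072/2501 C=6429696/3193777 D=25856/12505 E=1549824/657763 H=3868672/3193777] → run H
t=8: vr[A=3072/2501 C=6429696/3193777 D=25856/12505 E=1549824/657763 H=2652674560/839963351] → run A
t=9: vr[A=4096/2501 C=6429696/3193777 D=25856/12505 E=1549824/657763 H=2652674560/839963351] → run A
t=10: vr[C=6429696/3193777 D=25856/12505 E=1549824/657763 H=2652674560/839963351] → run C
t=11: vr[C=8990720/3193777 D=25856/12505 E=1549824/657763 H=2652674560/839963351] → run D
t=12: vr[C=8990720/3193777 D=41472/12505 E=1549824/657763 H=2652674560/839963351] → run E
t=13: vr[C=8990720/3193777 D=41472/12505 E=2830336/657763 H=2652674560/839963351] → run C
t=14: vr[C=11551744/3193777 D=41472/12505 E=2830336/657763 H=2652674560/839963351] → run H
t=15: vr[C=11551744/3193777 D=41472/12505 E=2830336/657763 H=4287888384/839963351] → run D
t=16: vr[C=11551744/3193777 D=57088/12505 E=2830336/657763 H=4287888384/839963351] → run C
t=17: vr[C=14112768/3193777 D=57088/12505 E=2830336/657763 H=4287888384/839963351] → run E
t=18: vr[C=14112768/3193777 D=57088/12505 E=4110848/657763 H=4287888384/839963351] → run C
t=19: vr[C=16673792/3193777 D=57088/12505 E=4110848/657763 H=4287888384/839963351] → run D
t=20: vr[C=16673792/3193777 D=72704/12505 E=4110848/657763 H=4287888384/839963351] → run H
t=21: vr[C=16673792/3193777 D=72704/12505 E=4110848/657763 H=5923102208/839963351] → run C
t=22: vr[C=19234816/3193777 D=72704/12505 E=4110848/657763 H=5923102208/839963351] → run D
t=23: vr[C=19234816/3193777 D=17664/2501 E=4110848/657763 H=5923102208/839963351] → run C
t=24: vr[D=17664/2501 E=4110848/657763 H=5923102208/839963351] → run E
t=25: vr[D=17664/2501 E=5391360/657763 H=5923102208/839963351] → run H
t=26: vr[D=17664/2501 E=5391360/657763 H=7558316032/839963351] → run D
t=27: vr[D=103936/12505 E=5391360/657763 H=7558316032/839963351] → run E
t=28: vr[D=103936/12505 E=6671872/657763 H=7558316032/839963351] → run D
t=29: vr[D=119552/12505 E=6671872/657763 H=7558316032/839963351] → run H
t=30: vr[D=119552/12505 E=6671872/657763] → run D
t=31: vr[E=6671872/657763] → run E
t=32: vr[E=7952384/657763] → run E
t=33: vr[E=9232896/657763] → run E
t=34: (idle)
t=35: (idle)
t=36: (idle)
t=37: (idle)
t=38: (idle)
t=39: (idle)

completion order = A, C, H, D, E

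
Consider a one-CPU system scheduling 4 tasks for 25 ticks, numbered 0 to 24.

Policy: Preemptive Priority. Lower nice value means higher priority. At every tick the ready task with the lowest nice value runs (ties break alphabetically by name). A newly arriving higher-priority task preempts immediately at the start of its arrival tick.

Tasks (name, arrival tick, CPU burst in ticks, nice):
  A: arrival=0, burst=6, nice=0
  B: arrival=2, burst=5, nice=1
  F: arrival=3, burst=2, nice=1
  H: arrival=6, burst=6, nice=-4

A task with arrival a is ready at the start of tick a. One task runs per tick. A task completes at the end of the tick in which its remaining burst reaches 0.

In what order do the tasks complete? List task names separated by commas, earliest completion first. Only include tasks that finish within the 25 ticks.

t=0: ready={A} → run A
t=1: ready={A} → run A
t=2: ready={A,B} → run A
t=3: ready={A,B,F} → run A
t=4: ready={A,B,F} → run A
t=5: ready={A,B,F} → run A
t=6: ready={B,F,H} → run H
t=7: ready={B,F,H} → run H
t=8: ready={B,F,H} → run H
t=9: ready={B,F,H} → run H
t=10: ready={B,F,H} → run H
t=11: ready={B,F,H} → run H
t=12: ready={B,F} → run B
t=13: ready={B,F} → run B
t=14: ready={B,F} → run B
t=15: ready={B,F} → run B
t=16: ready={B,F} → run B
t=17: ready={F} → run F
t=18: ready={F} → run F
t=19: (idle)
t=20: (idle)
t=21: (idle)
t=22: (idle)
t=23: (idle)
t=24: (idle)

completion order = A, H, B, F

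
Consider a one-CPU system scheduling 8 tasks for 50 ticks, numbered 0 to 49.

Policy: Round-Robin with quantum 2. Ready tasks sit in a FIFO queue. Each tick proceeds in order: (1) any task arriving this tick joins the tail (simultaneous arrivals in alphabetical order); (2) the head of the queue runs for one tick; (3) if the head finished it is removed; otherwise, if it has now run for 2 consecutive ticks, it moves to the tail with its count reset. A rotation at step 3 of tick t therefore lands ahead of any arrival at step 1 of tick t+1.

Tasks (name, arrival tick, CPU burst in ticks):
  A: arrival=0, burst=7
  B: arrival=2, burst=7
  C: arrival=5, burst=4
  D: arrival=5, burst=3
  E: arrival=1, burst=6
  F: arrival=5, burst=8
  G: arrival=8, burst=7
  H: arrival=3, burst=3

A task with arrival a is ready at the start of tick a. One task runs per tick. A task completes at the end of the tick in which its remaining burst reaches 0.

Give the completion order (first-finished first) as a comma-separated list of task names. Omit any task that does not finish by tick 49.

completion order = H, E, C, D, A, B, F, G

t=0: queue=[A] q_used=0 → run A
t=1: queue=[A,E] q_used=1 → run A
t=2: queue=[E,A,B] q_used=0 → run E
t=3: queue=[E,A,B,H] q_used=1 → run E
t=4: queue=[A,B,H,E] q_used=0 → run A
t=5: queue=[A,B,H,E,C,D,F] q_used=1 → run A
t=6: queue=[B,H,E,C,D,F,A] q_used=0 → run B
t=7: queue=[B,H,E,C,D,F,A] q_used=1 → run B
t=8: queue=[H,E,C,D,F,A,B,G] q_used=0 → run H
t=9: queue=[H,E,C,D,F,A,B,G] q_used=1 → run H
t=10: queue=[E,C,D,F,A,B,G,H] q_used=0 → run E
t=11: queue=[E,C,D,F,A,B,G,H] q_used=1 → run E
t=12: queue=[C,D,F,A,B,G,H,E] q_used=0 → run C
t=13: queue=[C,D,F,A,B,G,H,E] q_used=1 → run C
t=14: queue=[D,F,A,B,G,H,E,C] q_used=0 → run D
t=15: queue=[D,F,A,B,G,H,E,C] q_used=1 → run D
t=16: queue=[F,A,B,G,H,E,C,D] q_used=0 → run F
t=17: queue=[F,A,B,G,H,E,C,D] q_used=1 → run F
t=18: queue=[A,B,G,H,E,C,D,F] q_used=0 → run A
t=19: queue=[A,B,G,H,E,C,D,F] q_used=1 → run A
t=20: queue=[B,G,H,E,C,D,F,A] q_used=0 → run B
t=21: queue=[B,G,H,E,C,D,F,A] q_used=1 → run B
t=22: queue=[G,H,E,C,D,F,A,B] q_used=0 → run G
t=23: queue=[G,H,E,C,D,F,A,B] q_used=1 → run G
t=24: queue=[H,E,C,D,F,A,B,G] q_used=0 → run H
t=25: queue=[E,C,D,F,A,B,G] q_used=0 → run E
t=26: queue=[E,C,D,F,A,B,G] q_used=1 → run E
t=27: queue=[C,D,F,A,B,G] q_used=0 → run C
t=28: queue=[C,D,F,A,B,G] q_used=1 → run C
t=29: queue=[D,F,A,B,G] q_used=0 → run D
t=30: queue=[F,A,B,G] q_used=0 → run F
t=31: queue=[F,A,B,G] q_used=1 → run F
t=32: queue=[A,B,G,F] q_used=0 → run A
t=33: queue=[B,G,F] q_used=0 → run B
t=34: queue=[B,G,F] q_used=1 → run B
t=35: queue=[G,F,B] q_used=0 → run G
t=36: queue=[G,F,B] q_used=1 → run G
t=37: queue=[F,B,G] q_used=0 → run F
t=38: queue=[F,B,G] q_used=1 → run F
t=39: queue=[B,G,F] q_used=0 → run B
t=40: queue=[G,F] q_used=0 → run G
t=41: queue=[G,F] q_used=1 → run G
t=42: queue=[F,G] q_used=0 → run F
t=43: queue=[F,G] q_used=1 → run F
t=44: queue=[G] q_used=0 → run G
t=45: (idle)
t=46: (idle)
t=47: (idle)
t=48: (idle)
t=49: (idle)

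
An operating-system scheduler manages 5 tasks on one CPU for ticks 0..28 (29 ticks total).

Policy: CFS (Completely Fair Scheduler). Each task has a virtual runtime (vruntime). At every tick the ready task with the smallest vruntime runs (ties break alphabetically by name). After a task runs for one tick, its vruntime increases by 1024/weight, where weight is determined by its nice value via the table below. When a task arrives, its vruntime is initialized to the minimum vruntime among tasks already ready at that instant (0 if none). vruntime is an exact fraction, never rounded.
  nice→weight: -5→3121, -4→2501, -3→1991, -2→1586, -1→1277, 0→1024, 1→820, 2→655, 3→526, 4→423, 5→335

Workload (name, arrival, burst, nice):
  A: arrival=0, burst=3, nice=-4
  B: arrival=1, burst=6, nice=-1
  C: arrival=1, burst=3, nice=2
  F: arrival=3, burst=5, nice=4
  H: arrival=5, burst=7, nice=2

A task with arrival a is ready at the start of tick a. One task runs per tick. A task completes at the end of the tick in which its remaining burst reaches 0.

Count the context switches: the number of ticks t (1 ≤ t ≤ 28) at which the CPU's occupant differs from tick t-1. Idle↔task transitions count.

t=0: vr[A=0] → run A
t=1: vr[A=1024/2501 B=1024/2501 C=1024/2501] → run A
t=2: vr[A=2048/2501 B=1024/2501 C=1024/2501] → run B
t=3: vr[A=2048/2501 B=3868672/3193777 C=1024/2501 F=1024/2501] → run C
t=4: vr[A=2048/2501 B=3868672/3193777 C=3231744/1638155 F=1024/2501] → run F
t=5: vr[A=2048/2501 B=3868672/3193777 C=3231744/1638155 F=2994176/1057923 H=2048/2501] → run A
t=6: vr[B=3868672/3193777 C=3231744/1638155 F=2994176/1057923 H=2048/2501] → run H
t=7: vr[B=3868672/3193777 C=3231744/1638155 F=2994176/1057923 H=3902464/1638155] → run B
t=8: vr[B=6429696/3193777 C=3231744/1638155 F=2994176/1057923 H=3902464/1638155] → run C
t=9: vr[B=6429696/3193777 C=5792768/1638155 F=2994176/1057923 H=3902464/1638155] → run B
t=10: vr[B=8990720/3193777 C=5792768/1638155 F=2994176/1057923 H=3902464/1638155] → run H
t=11: vr[B=8990720/3193777 C=5792768/1638155 F=2994176/1057923 H=6463488/1638155] → run B
t=12: vr[B=11551744/3193777 C=5792768/1638155 F=2994176/1057923 H=6463488/1638155] → run F
t=13: vr[B=11551744/3193777 C=5792768/1638155 F=5555200/1057923 H=6463488/1638155] → run C
t=14: vr[B=11551744/3193777 F=5555200/1057923 H=6463488/1638155] → run B
t=15: vr[B=14112768/3193777 F=5555200/1057923 H=6463488/1638155] → run H
t=16: vr[B=14112768/3193777 F=5555200/1057923 H=9024512/1638155] → run B
t=17: vr[F=5555200/1057923 H=9024512/1638155] → run F
t=18: vr[F=2705408/352641 H=9024512/1638155] → run H
t=19: vr[F=2705408/352641 H=11585536/1638155] → run H
t=20: vr[F=2705408/352641 H=2829312/327631] → run F
t=21: vr[F=10677248/1057923 H=2829312/327631] → run H
t=22: vr[F=10677248/1057923 H=16707584/1638155] → run F
t=23: vr[H=16707584/1638155] → run H
t=24: (idle)
t=25: (idle)
t=26: (idle)
t=27: (idle)
t=28: (idle)

context switches = 22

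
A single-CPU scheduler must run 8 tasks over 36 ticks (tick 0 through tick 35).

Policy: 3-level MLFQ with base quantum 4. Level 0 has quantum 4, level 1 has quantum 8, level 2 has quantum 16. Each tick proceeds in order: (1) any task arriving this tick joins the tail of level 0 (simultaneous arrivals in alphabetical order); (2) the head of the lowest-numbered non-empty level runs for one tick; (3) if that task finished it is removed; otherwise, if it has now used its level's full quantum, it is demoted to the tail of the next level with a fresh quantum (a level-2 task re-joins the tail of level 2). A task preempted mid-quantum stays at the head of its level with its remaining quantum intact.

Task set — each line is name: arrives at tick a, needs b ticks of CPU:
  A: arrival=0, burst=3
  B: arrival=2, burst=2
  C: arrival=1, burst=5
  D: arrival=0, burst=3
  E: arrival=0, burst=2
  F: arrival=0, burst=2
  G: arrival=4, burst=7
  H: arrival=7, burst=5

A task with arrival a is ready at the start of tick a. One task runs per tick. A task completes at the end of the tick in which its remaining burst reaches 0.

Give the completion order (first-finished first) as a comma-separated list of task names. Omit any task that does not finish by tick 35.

completion order = A, D, E, F, B, C, G, H

t=0: L0/L1/L2 = ADEF/-/- → run A
t=1: L0/L1/L2 = ADEFC/-/- → run A
t=2: L0/L1/L2 = ADEFCB/-/- → run A
t=3: L0/L1/L2 = DEFCB/-/- → run D
t=4: L0/L1/L2 = DEFCBG/-/- → run D
t=5: L0/L1/L2 = DEFCBG/-/- → run D
t=6: L0/L1/L2 = EFCBG/-/- → run E
t=7: L0/L1/L2 = EFCBGH/-/- → run E
t=8: L0/L1/L2 = FCBGH/-/- → run F
t=9: L0/L1/L2 = FCBGH/-/- → run F
t=10: L0/L1/L2 = CBGH/-/- → run C
t=11: L0/L1/L2 = CBGH/-/- → run C
t=12: L0/L1/L2 = CBGH/-/- → run C
t=13: L0/L1/L2 = CBGH/-/- → run C
t=14: L0/L1/L2 = BGH/C/- → run B
t=15: L0/L1/L2 = BGH/C/- → run B
t=16: L0/L1/L2 = GH/C/- → run G
t=17: L0/L1/L2 = GH/C/- → run G
t=18: L0/L1/L2 = GH/C/- → run G
t=19: L0/L1/L2 = GH/C/- → run G
t=20: L0/L1/L2 = H/CG/- → run H
t=21: L0/L1/L2 = H/CG/- → run H
t=22: L0/L1/L2 = H/CG/- → run H
t=23: L0/L1/L2 = H/CG/- → run H
t=24: L0/L1/L2 = -/CGH/- → run C
t=25: L0/L1/L2 = -/GH/- → run G
t=26: L0/L1/L2 = -/GH/- → run G
t=27: L0/L1/L2 = -/GH/- → run G
t=28: L0/L1/L2 = -/H/- → run H
t=29: (idle)
t=30: (idle)
t=31: (idle)
t=32: (idle)
t=33: (idle)
t=34: (idle)
t=35: (idle)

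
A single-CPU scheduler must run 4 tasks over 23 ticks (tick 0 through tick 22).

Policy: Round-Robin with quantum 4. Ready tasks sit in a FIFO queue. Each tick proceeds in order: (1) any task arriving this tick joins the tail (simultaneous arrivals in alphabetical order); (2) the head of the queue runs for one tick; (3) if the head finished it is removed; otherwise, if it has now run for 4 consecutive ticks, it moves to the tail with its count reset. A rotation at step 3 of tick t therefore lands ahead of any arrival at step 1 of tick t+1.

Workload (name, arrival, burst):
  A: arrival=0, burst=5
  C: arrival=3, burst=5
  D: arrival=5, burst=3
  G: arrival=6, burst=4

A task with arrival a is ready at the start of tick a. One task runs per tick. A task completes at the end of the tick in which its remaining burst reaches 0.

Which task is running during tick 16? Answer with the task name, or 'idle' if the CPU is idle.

t=0: queue=[A] q_used=0 → run A
t=1: queue=[A] q_used=1 → run A
t=2: queue=[A] q_used=2 → run A
t=3: queue=[A,C] q_used=3 → run A
t=4: queue=[C,A] q_used=0 → run C
t=5: queue=[C,A,D] q_used=1 → run C
t=6: queue=[C,A,D,G] q_used=2 → run C
t=7: queue=[C,A,D,G] q_used=3 → run C
t=8: queue=[A,D,G,C] q_used=0 → run A
t=9: queue=[D,G,C] q_used=0 → run D
t=10: queue=[D,G,C] q_used=1 → run D
t=11: queue=[D,G,C] q_used=2 → run D
t=12: queue=[G,C] q_used=0 → run G
t=13: queue=[G,C] q_used=1 → run G
t=14: queue=[G,C] q_used=2 → run G
t=15: queue=[G,C] q_used=3 → run G
t=16: queue=[C] q_used=0 → run C
t=17: (idle)
t=18: (idle)
t=19: (idle)
t=20: (idle)
t=21: (idle)
t=22: (idle)

running at tick 16 = C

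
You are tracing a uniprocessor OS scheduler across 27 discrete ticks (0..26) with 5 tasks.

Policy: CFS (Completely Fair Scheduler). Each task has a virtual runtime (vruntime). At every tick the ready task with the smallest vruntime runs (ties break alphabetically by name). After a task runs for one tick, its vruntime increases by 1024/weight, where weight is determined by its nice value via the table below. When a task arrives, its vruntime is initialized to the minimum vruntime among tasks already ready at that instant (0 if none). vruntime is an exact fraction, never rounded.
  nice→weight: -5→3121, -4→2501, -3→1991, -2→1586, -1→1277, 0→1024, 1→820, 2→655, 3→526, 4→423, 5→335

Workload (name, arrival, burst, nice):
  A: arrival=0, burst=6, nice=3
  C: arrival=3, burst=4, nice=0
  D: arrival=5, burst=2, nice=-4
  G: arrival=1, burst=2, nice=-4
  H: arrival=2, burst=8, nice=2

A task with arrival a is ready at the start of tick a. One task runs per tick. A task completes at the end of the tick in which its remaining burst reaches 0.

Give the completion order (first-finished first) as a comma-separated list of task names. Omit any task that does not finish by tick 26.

t=0: vr[A=0] → run A
t=1: vr[A=512/263 G=512/263] → run A
t=2: vr[A=1024/263 G=512/263 H=512/263] → run G
t=3: vr[A=1024/263 C=512/263 G=1549824/657763 H=512/263] → run C
t=4: vr[A=1024/263 C=775/263 G=1549824/657763 H=512/263] → run H
t=5: vr[A=1024/263 C=775/263 D=1549824/657763 G=1549824/657763 H=604672/172265] → run D
t=6: vr[A=1024/263 C=775/263 D=1819136/657763 G=1549824/657763 H=604672/172265] → run G
t=7: vr[A=1024/263 C=775/263 D=1819136/657763 H=604672/172265] → run D
t=8: vr[A=1024/263 C=775/263 H=604672/172265] → run C
t=9: vr[A=1024/263 C=1038/263 H=604672/172265] → run H
t=10: vr[A=1024/263 C=1038/263 H=873984/172265] → run A
t=11: vr[A=1536/263 C=1038/263 H=873984/172265] → run C
t=12: vr[A=1536/263 C=1301/263 H=873984/172265] → run C
t=13: vr[A=1536/263 H=873984/172265] → run H
t=14: vr[A=1536/263 H=1143296/172265] → run A
t=15: vr[A=2048/263 H=1143296/172265] → run H
t=16: vr[A=2048/263 H=1412608/172265] → run A
t=17: vr[A=2560/263 H=1412608/172265] → run H
t=18: vr[A=2560/263 H=336384/34453] → run A
t=19: vr[H=336384/34453] → run H
t=20: vr[H=1951232/172265] → run H
t=21: vr[H=2220544/172265] → run H
t=22: (idle)
t=23: (idle)
t=24: (idle)
t=25: (idle)
t=26: (idle)

completion order = G, D, C, A, H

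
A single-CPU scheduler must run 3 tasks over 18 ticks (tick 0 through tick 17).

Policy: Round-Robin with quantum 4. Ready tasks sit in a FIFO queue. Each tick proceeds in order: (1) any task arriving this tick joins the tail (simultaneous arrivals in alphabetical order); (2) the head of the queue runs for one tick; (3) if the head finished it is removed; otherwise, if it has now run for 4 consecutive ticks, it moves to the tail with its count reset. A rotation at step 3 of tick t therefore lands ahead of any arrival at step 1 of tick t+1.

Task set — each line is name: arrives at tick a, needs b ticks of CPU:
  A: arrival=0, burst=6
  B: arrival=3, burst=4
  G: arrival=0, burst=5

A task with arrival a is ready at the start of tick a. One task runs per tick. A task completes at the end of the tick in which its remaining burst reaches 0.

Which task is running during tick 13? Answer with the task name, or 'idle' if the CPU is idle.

t=0: queue=[A,G] q_used=0 → run A
t=1: queue=[A,G] q_used=1 → run A
t=2: queue=[A,G] q_used=2 → run A
t=3: queue=[A,G,B] q_used=3 → run A
t=4: queue=[G,B,A] q_used=0 → run G
t=5: queue=[G,B,A] q_used=1 → run G
t=6: queue=[G,B,A] q_used=2 → run G
t=7: queue=[G,B,A] q_used=3 → run G
t=8: queue=[B,A,G] q_used=0 → run B
t=9: queue=[B,A,G] q_used=1 → run B
t=10: queue=[B,A,G] q_used=2 → run B
t=11: queue=[B,A,G] q_used=3 → run B
t=12: queue=[A,G] q_used=0 → run A
t=13: queue=[A,G] q_used=1 → run A
t=14: queue=[G] q_used=0 → run G
t=15: (idle)
t=16: (idle)
t=17: (idle)

running at tick 13 = A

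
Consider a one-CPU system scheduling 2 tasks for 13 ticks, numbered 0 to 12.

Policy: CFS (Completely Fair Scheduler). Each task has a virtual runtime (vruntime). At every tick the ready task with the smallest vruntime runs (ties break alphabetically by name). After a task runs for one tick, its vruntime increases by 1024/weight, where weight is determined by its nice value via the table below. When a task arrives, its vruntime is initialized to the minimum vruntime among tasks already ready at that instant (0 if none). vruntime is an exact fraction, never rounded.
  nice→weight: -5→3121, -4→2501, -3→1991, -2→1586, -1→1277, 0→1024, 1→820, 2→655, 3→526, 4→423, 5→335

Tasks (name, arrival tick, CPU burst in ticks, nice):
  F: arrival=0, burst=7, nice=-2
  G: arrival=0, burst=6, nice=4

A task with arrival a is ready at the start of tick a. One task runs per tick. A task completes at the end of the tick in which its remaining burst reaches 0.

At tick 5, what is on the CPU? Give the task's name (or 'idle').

running at tick 5 = G

t=0: vr[F=0 G=0] → run F
t=1: vr[F=512/793 G=0] → run G
t=2: vr[F=512/793 G=1024/423] → run F
t=3: vr[F=1024/793 G=1024/423] → run F
t=4: vr[F=1536/793 G=1024/423] → run F
t=5: vr[F=2048/793 G=1024/423] → run G
t=6: vr[F=2048/793 G=2048/423] → run F
t=7: vr[F=2560/793 G=2048/423] → run F
t=8: vr[F=3072/793 G=2048/423] → run F
t=9: vr[G=2048/423] → run G
t=10: vr[G=1024/141] → run G
t=11: vr[G=4096/423] → run G
t=12: vr[G=5120/423] → run G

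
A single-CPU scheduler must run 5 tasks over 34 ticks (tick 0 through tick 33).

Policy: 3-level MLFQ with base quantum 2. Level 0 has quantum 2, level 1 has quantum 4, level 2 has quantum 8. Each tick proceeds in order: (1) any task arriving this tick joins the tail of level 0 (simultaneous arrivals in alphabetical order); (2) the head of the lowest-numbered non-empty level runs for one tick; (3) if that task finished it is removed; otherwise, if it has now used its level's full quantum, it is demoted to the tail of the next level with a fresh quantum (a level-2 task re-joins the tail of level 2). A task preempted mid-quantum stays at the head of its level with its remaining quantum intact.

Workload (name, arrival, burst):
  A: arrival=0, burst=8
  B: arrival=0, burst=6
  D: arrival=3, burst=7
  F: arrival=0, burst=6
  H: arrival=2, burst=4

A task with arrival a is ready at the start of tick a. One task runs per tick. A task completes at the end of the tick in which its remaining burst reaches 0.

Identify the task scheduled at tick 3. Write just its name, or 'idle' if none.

t=0: L0/L1/L2 = ABF/-/- → run A
t=1: L0/L1/L2 = ABF/-/- → run A
t=2: L0/L1/L2 = BFH/A/- → run B
t=3: L0/L1/L2 = BFHD/A/- → run B
t=4: L0/L1/L2 = FHD/AB/- → run F
t=5: L0/L1/L2 = FHD/AB/- → run F
t=6: L0/L1/L2 = HD/ABF/- → run H
t=7: L0/L1/L2 = HD/ABF/- → run H
t=8: L0/L1/L2 = D/ABFH/- → run D
t=9: L0/L1/L2 = D/ABFH/- → run D
t=10: L0/L1/L2 = -/ABFHD/- → run A
t=11: L0/L1/L2 = -/ABFHD/- → run A
t=12: L0/L1/L2 = -/ABFHD/- → run A
t=13: L0/L1/L2 = -/ABFHD/- → run A
t=14: L0/L1/L2 = -/BFHD/A → run B
t=15: L0/L1/L2 = -/BFHD/A → run B
t=16: L0/L1/L2 = -/BFHD/A → run B
t=17: L0/L1/L2 = -/BFHD/A → run B
t=18: L0/L1/L2 = -/FHD/A → run F
t=19: L0/L1/L2 = -/FHD/A → run F
t=20: L0/L1/L2 = -/FHD/A → run F
t=21: L0/L1/L2 = -/FHD/A → run F
t=22: L0/L1/L2 = -/HD/A → run H
t=23: L0/L1/L2 = -/HD/A → run H
t=24: L0/L1/L2 = -/D/A → run D
t=25: L0/L1/L2 = -/D/A → run D
t=26: L0/L1/L2 = -/D/A → run D
t=27: L0/L1/L2 = -/D/A → run D
t=28: L0/L1/L2 = -/-/AD → run A
t=29: L0/L1/L2 = -/-/AD → run A
t=30: L0/L1/L2 = -/-/D → run D
t=31: (idle)
t=32: (idle)
t=33: (idle)

running at tick 3 = B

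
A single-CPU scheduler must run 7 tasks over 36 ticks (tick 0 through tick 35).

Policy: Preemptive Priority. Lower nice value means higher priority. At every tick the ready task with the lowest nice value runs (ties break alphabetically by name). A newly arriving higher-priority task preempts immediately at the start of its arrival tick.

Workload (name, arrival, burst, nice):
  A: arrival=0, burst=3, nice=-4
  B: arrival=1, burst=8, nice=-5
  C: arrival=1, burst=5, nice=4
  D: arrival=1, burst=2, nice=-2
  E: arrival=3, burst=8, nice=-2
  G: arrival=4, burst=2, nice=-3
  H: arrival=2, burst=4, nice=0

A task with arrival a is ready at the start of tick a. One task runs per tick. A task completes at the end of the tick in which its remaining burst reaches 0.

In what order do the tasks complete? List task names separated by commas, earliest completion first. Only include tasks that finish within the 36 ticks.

completion order = B, A, G, D, E, H, C

t=0: ready={A} → run A
t=1: ready={A,B,C,D} → run B
t=2: ready={A,B,C,D,H} → run B
t=3: ready={A,B,C,D,E,H} → run B
t=4: ready={A,B,C,D,E,G,H} → run B
t=5: ready={A,B,C,D,E,G,H} → run B
t=6: ready={A,B,C,D,E,G,H} → run B
t=7: ready={A,B,C,D,E,G,H} → run B
t=8: ready={A,B,C,D,E,G,H} → run B
t=9: ready={A,C,D,E,G,H} → run A
t=10: ready={A,C,D,E,G,H} → run A
t=11: ready={C,D,E,G,H} → run G
t=12: ready={C,D,E,G,H} → run G
t=13: ready={C,D,E,H} → run D
t=14: ready={C,D,E,H} → run D
t=15: ready={C,E,H} → run E
t=16: ready={C,E,H} → run E
t=17: ready={C,E,H} → run E
t=18: ready={C,E,H} → run E
t=19: ready={C,E,H} → run E
t=20: ready={C,E,H} → run E
t=21: ready={C,E,H} → run E
t=22: ready={C,E,H} → run E
t=23: ready={C,H} → run H
t=24: ready={C,H} → run H
t=25: ready={C,H} → run H
t=26: ready={C,H} → run H
t=27: ready={C} → run C
t=28: ready={C} → run C
t=29: ready={C} → run C
t=30: ready={C} → run C
t=31: ready={C} → run C
t=32: (idle)
t=33: (idle)
t=34: (idle)
t=35: (idle)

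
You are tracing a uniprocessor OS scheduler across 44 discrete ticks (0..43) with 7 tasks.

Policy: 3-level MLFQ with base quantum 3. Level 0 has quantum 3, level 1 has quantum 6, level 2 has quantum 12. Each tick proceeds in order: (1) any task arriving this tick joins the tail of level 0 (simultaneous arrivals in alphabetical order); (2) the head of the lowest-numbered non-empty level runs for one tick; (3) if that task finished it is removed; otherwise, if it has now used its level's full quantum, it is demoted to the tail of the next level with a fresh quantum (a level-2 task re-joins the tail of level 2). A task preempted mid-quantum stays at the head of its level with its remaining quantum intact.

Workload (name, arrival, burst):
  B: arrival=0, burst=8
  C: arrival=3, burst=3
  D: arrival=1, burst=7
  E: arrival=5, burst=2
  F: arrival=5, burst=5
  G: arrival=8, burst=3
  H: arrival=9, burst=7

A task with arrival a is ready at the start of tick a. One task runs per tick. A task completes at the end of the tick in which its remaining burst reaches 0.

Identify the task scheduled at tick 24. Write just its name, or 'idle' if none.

t=0: L0/L1/L2 = B/-/- → run B
t=1: L0/L1/L2 = BD/-/- → run B
t=2: L0/L1/L2 = BD/-/- → run B
t=3: L0/L1/L2 = DC/B/- → run D
t=4: L0/L1/L2 = DC/B/- → run D
t=5: L0/L1/L2 = DCEF/B/- → run D
t=6: L0/L1/L2 = CEF/BD/- → run C
t=7: L0/L1/L2 = CEF/BD/- → run C
t=8: L0/L1/L2 = CEFG/BD/- → run C
t=9: L0/L1/L2 = EFGH/BD/- → run E
t=10: L0/L1/L2 = EFGH/BD/- → run E
t=11: L0/L1/L2 = FGH/BD/- → run F
t=12: L0/L1/L2 = FGH/BD/- → run F
t=13: L0/L1/L2 = FGH/BD/- → run F
t=14: L0/L1/L2 = GH/BDF/- → run G
t=15: L0/L1/L2 = GH/BDF/- → run G
t=16: L0/L1/L2 = GH/BDF/- → run G
t=17: L0/L1/L2 = H/BDF/- → run H
t=18: L0/L1/L2 = H/BDF/- → run H
t=19: L0/L1/L2 = H/BDF/- → run H
t=20: L0/L1/L2 = -/BDFH/- → run B
t=21: L0/L1/L2 = -/BDFH/- → run B
t=22: L0/L1/L2 = -/BDFH/- → run B
t=23: L0/L1/L2 = -/BDFH/- → run B
t=24: L0/L1/L2 = -/BDFH/- → run B
t=25: L0/L1/L2 = -/DFH/- → run D
t=26: L0/L1/L2 = -/DFH/- → run D
t=27: L0/L1/L2 = -/DFH/- → run D
t=28: L0/L1/L2 = -/DFH/- → run D
t=29: L0/L1/L2 = -/FH/- → run F
t=30: L0/L1/L2 = -/FH/- → run F
t=31: L0/L1/L2 = -/H/- → run H
t=32: L0/L1/L2 = -/H/- → run H
t=33: L0/L1/L2 = -/H/- → run H
t=34: L0/L1/L2 = -/H/- → run H
t=35: (idle)
t=36: (idle)
t=37: (idle)
t=38: (idle)
t=39: (idle)
t=40: (idle)
t=41: (idle)
t=42: (idle)
t=43: (idle)

running at tick 24 = B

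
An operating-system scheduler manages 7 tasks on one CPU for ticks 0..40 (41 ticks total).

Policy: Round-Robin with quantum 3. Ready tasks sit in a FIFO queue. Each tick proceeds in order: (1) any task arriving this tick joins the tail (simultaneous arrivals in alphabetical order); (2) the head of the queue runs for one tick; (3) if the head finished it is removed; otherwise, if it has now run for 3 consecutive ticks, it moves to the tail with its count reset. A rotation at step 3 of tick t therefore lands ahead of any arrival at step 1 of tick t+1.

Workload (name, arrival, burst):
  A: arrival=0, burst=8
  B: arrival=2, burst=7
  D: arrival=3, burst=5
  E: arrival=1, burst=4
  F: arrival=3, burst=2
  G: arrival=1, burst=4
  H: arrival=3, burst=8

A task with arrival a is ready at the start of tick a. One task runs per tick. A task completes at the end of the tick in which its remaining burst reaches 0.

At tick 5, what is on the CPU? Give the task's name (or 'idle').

t=0: queue=[A] q_used=0 → run A
t=1: queue=[A,E,G] q_used=1 → run A
t=2: queue=[A,E,G,B] q_used=2 → run A
t=3: queue=[E,G,B,A,D,F,H] q_used=0 → run E
t=4: queue=[E,G,B,A,D,F,H] q_used=1 → run E
t=5: queue=[E,G,B,A,D,F,H] q_used=2 → run E
t=6: queue=[G,B,A,D,F,H,E] q_used=0 → run G
t=7: queue=[G,B,A,D,F,H,E] q_used=1 → run G
t=8: queue=[G,B,A,D,F,H,E] q_used=2 → run G
t=9: queue=[B,A,D,F,H,E,G] q_used=0 → run B
t=10: queue=[B,A,D,F,H,E,G] q_used=1 → run B
t=11: queue=[B,A,D,F,H,E,G] q_used=2 → run B
t=12: queue=[A,D,F,H,E,G,B] q_used=0 → run A
t=13: queue=[A,D,F,H,E,G,B] q_used=1 → run A
t=14: queue=[A,D,F,H,E,G,B] q_used=2 → run A
t=15: queue=[D,F,H,E,G,B,A] q_used=0 → run D
t=16: queue=[D,F,H,E,G,B,A] q_used=1 → run D
t=17: queue=[D,F,H,E,G,B,A] q_used=2 → run D
t=18: queue=[F,H,E,G,B,A,D] q_used=0 → run F
t=19: queue=[F,H,E,G,B,A,D] q_used=1 → run F
t=20: queue=[H,E,G,B,A,D] q_used=0 → run H
t=21: queue=[H,E,G,B,A,D] q_used=1 → run H
t=22: queue=[H,E,G,B,A,D] q_used=2 → run H
t=23: queue=[E,G,B,A,D,H] q_used=0 → run E
t=24: queue=[G,B,A,D,H] q_used=0 → run G
t=25: queue=[B,A,D,H] q_used=0 → run B
t=26: queue=[B,A,D,H] q_used=1 → run B
t=27: queue=[B,A,D,H] q_used=2 → run B
t=28: queue=[A,D,H,B] q_used=0 → run A
t=29: queue=[A,D,H,B] q_used=1 → run A
t=30: queue=[D,H,B] q_used=0 → run D
t=31: queue=[D,H,B] q_used=1 → run D
t=32: queue=[H,B] q_used=0 → run H
t=33: queue=[H,B] q_used=1 → run H
t=34: queue=[H,B] q_used=2 → run H
t=35: queue=[B,H] q_used=0 → run B
t=36: queue=[H] q_used=0 → run H
t=37: queue=[H] q_used=1 → run H
t=38: (idle)
t=39: (idle)
t=40: (idle)

running at tick 5 = E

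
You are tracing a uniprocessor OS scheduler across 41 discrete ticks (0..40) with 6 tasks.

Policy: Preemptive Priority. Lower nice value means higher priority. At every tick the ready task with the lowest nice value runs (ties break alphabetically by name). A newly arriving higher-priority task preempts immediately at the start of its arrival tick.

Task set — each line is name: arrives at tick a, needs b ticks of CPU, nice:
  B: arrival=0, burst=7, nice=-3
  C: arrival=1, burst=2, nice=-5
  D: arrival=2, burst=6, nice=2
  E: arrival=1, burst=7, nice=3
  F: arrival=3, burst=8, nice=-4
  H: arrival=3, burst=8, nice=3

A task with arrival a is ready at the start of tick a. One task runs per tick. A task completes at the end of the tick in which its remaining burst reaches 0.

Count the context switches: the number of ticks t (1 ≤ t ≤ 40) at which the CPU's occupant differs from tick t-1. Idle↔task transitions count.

context switches = 7

t=0: ready={B} → run B
t=1: ready={B,C,E} → run C
t=2: ready={B,C,D,E} → run C
t=3: ready={B,D,E,F,H} → run F
t=4: ready={B,D,E,F,H} → run F
t=5: ready={B,D,E,F,H} → run F
t=6: ready={B,D,E,F,H} → run F
t=7: ready={B,D,E,F,H} → run F
t=8: ready={B,D,E,F,H} → run F
t=9: ready={B,D,E,F,H} → run F
t=10: ready={B,D,E,F,H} → run F
t=11: ready={B,D,E,H} → run B
t=12: ready={B,D,E,H} → run B
t=13: ready={B,D,E,H} → run B
t=14: ready={B,D,E,H} → run B
t=15: ready={B,D,E,H} → run B
t=16: ready={B,D,E,H} → run B
t=17: ready={D,E,H} → run D
t=18: ready={D,E,H} → run D
t=19: ready={D,E,H} → run D
t=20: ready={D,E,H} → run D
t=21: ready={D,E,H} → run D
t=22: ready={D,E,H} → run D
t=23: ready={E,H} → run E
t=24: ready={E,H} → run E
t=25: ready={E,H} → run E
t=26: ready={E,H} → run E
t=27: ready={E,H} → run E
t=28: ready={E,H} → run E
t=29: ready={E,H} → run E
t=30: ready={H} → run H
t=31: ready={H} → run H
t=32: ready={H} → run H
t=33: ready={H} → run H
t=34: ready={H} → run H
t=35: ready={H} → run H
t=36: ready={H} → run H
t=37: ready={H} → run H
t=38: (idle)
t=39: (idle)
t=40: (idle)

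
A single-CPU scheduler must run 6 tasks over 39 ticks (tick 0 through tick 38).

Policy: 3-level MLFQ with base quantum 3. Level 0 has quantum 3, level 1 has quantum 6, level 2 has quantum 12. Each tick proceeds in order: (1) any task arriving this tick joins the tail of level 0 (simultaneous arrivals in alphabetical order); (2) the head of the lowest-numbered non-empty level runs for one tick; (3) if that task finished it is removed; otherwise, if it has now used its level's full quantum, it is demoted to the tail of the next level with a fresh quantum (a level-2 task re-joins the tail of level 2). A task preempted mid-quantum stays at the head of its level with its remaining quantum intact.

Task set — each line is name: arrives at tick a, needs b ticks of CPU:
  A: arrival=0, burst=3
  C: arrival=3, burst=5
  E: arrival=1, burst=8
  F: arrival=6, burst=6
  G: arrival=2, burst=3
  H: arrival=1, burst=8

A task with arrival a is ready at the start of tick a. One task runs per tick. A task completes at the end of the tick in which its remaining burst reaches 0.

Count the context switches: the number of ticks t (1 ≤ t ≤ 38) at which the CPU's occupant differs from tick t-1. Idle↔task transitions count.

context switches = 10

t=0: L0/L1/L2 = A/-/- → run A
t=1: L0/L1/L2 = AEH/-/- → run A
t=2: L0/L1/L2 = AEHG/-/- → run A
t=3: L0/L1/L2 = EHGC/-/- → run E
t=4: L0/L1/L2 = EHGC/-/- → run E
t=5: L0/L1/L2 = EHGC/-/- → run E
t=6: L0/L1/L2 = HGCF/E/- → run H
t=7: L0/L1/L2 = HGCF/E/- → run H
t=8: L0/L1/L2 = HGCF/E/- → run H
t=9: L0/L1/L2 = GCF/EH/- → run G
t=10: L0/L1/L2 = GCF/EH/- → run G
t=11: L0/L1/L2 = GCF/EH/- → run G
t=12: L0/L1/L2 = CF/EH/- → run C
t=13: L0/L1/L2 = CF/EH/- → run C
t=14: L0/L1/L2 = CF/EH/- → run C
t=15: L0/L1/L2 = F/EHC/- → run F
t=16: L0/L1/L2 = F/EHC/- → run F
t=17: L0/L1/L2 = F/EHC/- → run F
t=18: L0/L1/L2 = -/EHCF/- → run E
t=19: L0/L1/L2 = -/EHCF/- → run E
t=20: L0/L1/L2 = -/EHCF/- → run E
t=21: L0/L1/L2 = -/EHCF/- → run E
t=22: L0/L1/L2 = -/EHCF/- → run E
t=23: L0/L1/L2 = -/HCF/- → run H
t=24: L0/L1/L2 = -/HCF/- → run H
t=25: L0/L1/L2 = -/HCF/- → run H
t=26: L0/L1/L2 = -/HCF/- → run H
t=27: L0/L1/L2 = -/HCF/- → run H
t=28: L0/L1/L2 = -/CF/- → run C
t=29: L0/L1/L2 = -/CF/- → run C
t=30: L0/L1/L2 = -/F/- → run F
t=31: L0/L1/L2 = -/F/- → run F
t=32: L0/L1/L2 = -/F/- → run F
t=33: (idle)
t=34: (idle)
t=35: (idle)
t=36: (idle)
t=37: (idle)
t=38: (idle)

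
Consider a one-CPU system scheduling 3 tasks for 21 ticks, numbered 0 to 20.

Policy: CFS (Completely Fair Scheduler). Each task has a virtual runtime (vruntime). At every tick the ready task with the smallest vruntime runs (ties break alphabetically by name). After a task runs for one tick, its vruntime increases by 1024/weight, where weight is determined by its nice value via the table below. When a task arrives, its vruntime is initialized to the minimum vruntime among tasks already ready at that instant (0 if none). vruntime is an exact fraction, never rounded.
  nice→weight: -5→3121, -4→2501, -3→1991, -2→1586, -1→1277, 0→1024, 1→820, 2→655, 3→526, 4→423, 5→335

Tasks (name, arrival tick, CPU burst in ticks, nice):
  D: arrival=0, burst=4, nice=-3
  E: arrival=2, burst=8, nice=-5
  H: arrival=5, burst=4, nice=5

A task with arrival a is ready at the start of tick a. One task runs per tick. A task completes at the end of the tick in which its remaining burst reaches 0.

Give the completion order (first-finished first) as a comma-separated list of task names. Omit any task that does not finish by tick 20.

t=0: vr[D=0] → run D
t=1: vr[D=1024/1991] → run D
t=2: vr[D=2048/1991 E=2048/1991] → run D
t=3: vr[D=3072/1991 E=2048/1991] → run E
t=4: vr[D=3072/1991 E=8430592/6213911] → run E
t=5: vr[D=3072/1991 E=10469376/6213911 H=3072/1991] → run D
t=6: vr[E=10469376/6213911 H=3072/1991] → run H
t=7: vr[E=10469376/6213911 H=3067904/666985] → run E
t=8: vr[E=12508160/6213911 H=3067904/666985] → run E
t=9: vr[E=14546944/6213911 H=3067904/666985] → run E
t=10: vr[E=16585728/6213911 H=3067904/666985] → run E
t=11: vr[E=18624512/6213911 H=3067904/666985] → run E
t=12: vr[E=20663296/6213911 H=3067904/666985] → run E
t=13: vr[H=3067904/666985] → run H
t=14: vr[H=5106688/666985] → run H
t=15: vr[H=7145472/666985] → run H
t=16: (idle)
t=17: (idle)
t=18: (idle)
t=19: (idle)
t=20: (idle)

completion order = D, E, H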